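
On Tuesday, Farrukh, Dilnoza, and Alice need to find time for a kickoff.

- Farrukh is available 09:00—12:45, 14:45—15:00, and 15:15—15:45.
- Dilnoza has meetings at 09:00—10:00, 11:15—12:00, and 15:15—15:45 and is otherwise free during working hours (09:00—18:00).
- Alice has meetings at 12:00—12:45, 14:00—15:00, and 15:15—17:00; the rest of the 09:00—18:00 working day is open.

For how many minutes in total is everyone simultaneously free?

Dilnoza free within 09:00–18:00: 10:00–11:15, 12:00–15:15, 15:45–18:00.
Alice free within 09:00–18:00: 09:00–12:00, 12:45–14:00, 15:00–15:15, 17:00–18:00.
Farrukh ∩ Dilnoza: 10:00–11:15, 12:00–12:45, 14:45–15:00.
Farrukh ∩ Dilnoza ∩ Alice: 10:00–11:15.
Total common minutes: 75.

75 minutes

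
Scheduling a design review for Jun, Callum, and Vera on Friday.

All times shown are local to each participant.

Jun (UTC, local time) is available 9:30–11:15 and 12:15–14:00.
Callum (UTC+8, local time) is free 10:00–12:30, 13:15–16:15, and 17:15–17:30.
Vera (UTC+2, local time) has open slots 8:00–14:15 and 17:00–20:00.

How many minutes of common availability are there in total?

Jun → UTC: 09:30–11:15, 12:15–14:00.
Callum → UTC: 02:00–04:30, 05:15–08:15, 09:15–09:30.
Vera → UTC: 06:00–12:15, 15:00–18:00.
Jun ∩ Callum: (none).
Jun ∩ Callum ∩ Vera: (none).
Total common minutes: 0.

0 minutes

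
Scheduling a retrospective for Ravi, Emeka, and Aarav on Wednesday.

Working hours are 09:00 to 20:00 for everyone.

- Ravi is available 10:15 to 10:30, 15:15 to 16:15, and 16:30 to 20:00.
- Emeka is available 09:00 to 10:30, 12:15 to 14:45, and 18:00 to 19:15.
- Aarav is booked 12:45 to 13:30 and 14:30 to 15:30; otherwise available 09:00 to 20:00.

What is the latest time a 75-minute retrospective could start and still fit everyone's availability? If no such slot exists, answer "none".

18:00

Aarav free within 09:00–20:00: 09:00–12:45, 13:30–14:30, 15:30–20:00.
Ravi ∩ Emeka: 10:15–10:30, 18:00–19:15.
Ravi ∩ Emeka ∩ Aarav: 10:15–10:30, 18:00–19:15.
Windows ≥ 75 min: 18:00–19:15.
Latest start in the last window 18:00–19:15 is 19:15 − 75 min = 18:00.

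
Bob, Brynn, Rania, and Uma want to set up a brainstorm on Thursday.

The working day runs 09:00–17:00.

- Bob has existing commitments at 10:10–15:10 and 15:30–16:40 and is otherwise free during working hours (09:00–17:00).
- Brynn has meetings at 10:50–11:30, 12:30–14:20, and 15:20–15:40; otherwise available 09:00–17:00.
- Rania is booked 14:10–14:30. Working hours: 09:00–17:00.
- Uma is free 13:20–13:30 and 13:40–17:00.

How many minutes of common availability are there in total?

30 minutes

Bob free within 09:00–17:00: 09:00–10:10, 15:10–15:30, 16:40–17:00.
Brynn free within 09:00–17:00: 09:00–10:50, 11:30–12:30, 14:20–15:20, 15:40–17:00.
Rania free within 09:00–17:00: 09:00–14:10, 14:30–17:00.
Bob ∩ Brynn: 09:00–10:10, 15:10–15:20, 16:40–17:00.
Bob ∩ Brynn ∩ Rania: 09:00–10:10, 15:10–15:20, 16:40–17:00.
Bob ∩ Brynn ∩ Rania ∩ Uma: 15:10–15:20, 16:40–17:00.
Total common minutes: 10 + 20 = 30.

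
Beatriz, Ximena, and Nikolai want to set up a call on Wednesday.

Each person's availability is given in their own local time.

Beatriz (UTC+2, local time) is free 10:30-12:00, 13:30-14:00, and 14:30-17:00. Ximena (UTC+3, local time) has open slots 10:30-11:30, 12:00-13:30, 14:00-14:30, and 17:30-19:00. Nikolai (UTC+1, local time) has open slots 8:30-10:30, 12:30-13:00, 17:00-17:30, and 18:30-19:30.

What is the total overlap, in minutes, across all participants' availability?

30 minutes

Beatriz → UTC: 08:30–10:00, 11:30–12:00, 12:30–15:00.
Ximena → UTC: 07:30–08:30, 09:00–10:30, 11:00–11:30, 14:30–16:00.
Nikolai → UTC: 07:30–09:30, 11:30–12:00, 16:00–16:30, 17:30–18:30.
Beatriz ∩ Ximena: 09:00–10:00, 14:30–15:00.
Beatriz ∩ Ximena ∩ Nikolai: 09:00–09:30.
Total common minutes: 30.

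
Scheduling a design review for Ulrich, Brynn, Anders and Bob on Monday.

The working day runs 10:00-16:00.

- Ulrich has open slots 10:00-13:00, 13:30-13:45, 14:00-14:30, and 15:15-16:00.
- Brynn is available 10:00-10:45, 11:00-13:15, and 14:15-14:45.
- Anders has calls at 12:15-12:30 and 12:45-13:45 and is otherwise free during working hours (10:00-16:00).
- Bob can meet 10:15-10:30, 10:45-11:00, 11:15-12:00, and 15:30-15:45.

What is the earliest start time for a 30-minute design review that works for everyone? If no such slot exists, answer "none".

Anders free within 10:00–16:00: 10:00–12:15, 12:30–12:45, 13:45–16:00.
Ulrich ∩ Brynn: 10:00–10:45, 11:00–13:00, 14:15–14:30.
Ulrich ∩ Brynn ∩ Anders: 10:00–10:45, 11:00–12:15, 12:30–12:45, 14:15–14:30.
Ulrich ∩ Brynn ∩ Anders ∩ Bob: 10:15–10:30, 11:15–12:00.
Windows ≥ 30 min: 11:15–12:00.
Earliest such window starts at 11:15.

11:15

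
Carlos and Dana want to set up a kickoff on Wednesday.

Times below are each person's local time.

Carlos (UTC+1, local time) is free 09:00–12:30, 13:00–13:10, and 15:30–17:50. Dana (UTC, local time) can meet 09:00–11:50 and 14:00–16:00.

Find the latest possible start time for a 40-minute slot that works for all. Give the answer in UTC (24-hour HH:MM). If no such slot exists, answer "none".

15:20

Carlos → UTC: 08:00–11:30, 12:00–12:10, 14:30–16:50.
Dana → UTC: 09:00–11:50, 14:00–16:00.
Carlos ∩ Dana: 09:00–11:30, 14:30–16:00.
Windows ≥ 40 min: 09:00–11:30, 14:30–16:00.
Latest start in the last window 14:30–16:00 is 16:00 − 40 min = 15:20.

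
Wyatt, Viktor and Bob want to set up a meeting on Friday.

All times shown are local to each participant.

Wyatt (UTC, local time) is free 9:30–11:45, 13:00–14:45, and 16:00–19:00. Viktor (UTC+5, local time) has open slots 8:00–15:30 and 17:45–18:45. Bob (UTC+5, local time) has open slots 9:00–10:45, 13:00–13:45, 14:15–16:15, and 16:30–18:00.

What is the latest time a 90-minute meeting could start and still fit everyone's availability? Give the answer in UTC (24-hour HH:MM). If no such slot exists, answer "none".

none

Wyatt → UTC: 09:30–11:45, 13:00–14:45, 16:00–19:00.
Viktor → UTC: 03:00–10:30, 12:45–13:45.
Bob → UTC: 04:00–05:45, 08:00–08:45, 09:15–11:15, 11:30–13:00.
Wyatt ∩ Viktor: 09:30–10:30, 13:00–13:45.
Wyatt ∩ Viktor ∩ Bob: 09:30–10:30.
Windows ≥ 90 min: (none).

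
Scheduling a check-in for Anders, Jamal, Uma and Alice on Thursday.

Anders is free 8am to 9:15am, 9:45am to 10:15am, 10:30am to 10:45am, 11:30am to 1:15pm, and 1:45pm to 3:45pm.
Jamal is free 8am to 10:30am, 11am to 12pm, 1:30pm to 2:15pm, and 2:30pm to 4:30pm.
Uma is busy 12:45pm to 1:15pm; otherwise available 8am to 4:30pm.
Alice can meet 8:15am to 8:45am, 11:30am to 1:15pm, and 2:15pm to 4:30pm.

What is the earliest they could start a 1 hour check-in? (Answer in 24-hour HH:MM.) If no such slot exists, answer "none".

Uma free within 08:00–16:30: 08:00–12:45, 13:15–16:30.
Anders ∩ Jamal: 08:00–09:15, 09:45–10:15, 11:30–12:00, 13:45–14:15, 14:30–15:45.
Anders ∩ Jamal ∩ Uma: 08:00–09:15, 09:45–10:15, 11:30–12:00, 13:45–14:15, 14:30–15:45.
Anders ∩ Jamal ∩ Uma ∩ Alice: 08:15–08:45, 11:30–12:00, 14:30–15:45.
Windows ≥ 60 min: 14:30–15:45.
Earliest such window starts at 14:30.

14:30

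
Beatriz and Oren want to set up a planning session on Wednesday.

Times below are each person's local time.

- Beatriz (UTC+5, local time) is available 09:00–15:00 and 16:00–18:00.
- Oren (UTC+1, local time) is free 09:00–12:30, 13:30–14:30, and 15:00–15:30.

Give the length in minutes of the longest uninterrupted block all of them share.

120 minutes

Beatriz → UTC: 04:00–10:00, 11:00–13:00.
Oren → UTC: 08:00–11:30, 12:30–13:30, 14:00–14:30.
Beatriz ∩ Oren: 08:00–10:00, 11:00–11:30, 12:30–13:00.
Common window lengths: 120, 30, 30 min; longest is 120.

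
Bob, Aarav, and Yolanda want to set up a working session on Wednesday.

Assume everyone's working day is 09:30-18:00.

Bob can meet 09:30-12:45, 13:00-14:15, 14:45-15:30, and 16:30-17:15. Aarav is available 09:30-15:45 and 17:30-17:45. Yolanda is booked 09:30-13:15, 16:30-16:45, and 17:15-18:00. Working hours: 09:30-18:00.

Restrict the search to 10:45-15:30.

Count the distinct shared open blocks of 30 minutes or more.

Yolanda free within 09:30–18:00: 13:15–16:30, 16:45–17:15.
Bob ∩ Aarav: 09:30–12:45, 13:00–14:15, 14:45–15:30.
Bob ∩ Aarav ∩ Yolanda: 13:15–14:15, 14:45–15:30.
Restricted to 10:45–15:30: 13:15–14:15, 14:45–15:30.
Windows ≥ 30 min: 13:15–14:15, 14:45–15:30.
That's 2 windows.

2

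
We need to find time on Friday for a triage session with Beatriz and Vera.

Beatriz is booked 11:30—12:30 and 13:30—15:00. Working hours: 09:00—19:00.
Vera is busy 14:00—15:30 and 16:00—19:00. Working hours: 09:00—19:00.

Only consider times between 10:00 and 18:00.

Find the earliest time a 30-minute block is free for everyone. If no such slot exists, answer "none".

Beatriz free within 09:00–19:00: 09:00–11:30, 12:30–13:30, 15:00–19:00.
Vera free within 09:00–19:00: 09:00–14:00, 15:30–16:00.
Beatriz ∩ Vera: 09:00–11:30, 12:30–13:30, 15:30–16:00.
Restricted to 10:00–18:00: 10:00–11:30, 12:30–13:30, 15:30–16:00.
Windows ≥ 30 min: 10:00–11:30, 12:30–13:30, 15:30–16:00.
Earliest such window starts at 10:00.

10:00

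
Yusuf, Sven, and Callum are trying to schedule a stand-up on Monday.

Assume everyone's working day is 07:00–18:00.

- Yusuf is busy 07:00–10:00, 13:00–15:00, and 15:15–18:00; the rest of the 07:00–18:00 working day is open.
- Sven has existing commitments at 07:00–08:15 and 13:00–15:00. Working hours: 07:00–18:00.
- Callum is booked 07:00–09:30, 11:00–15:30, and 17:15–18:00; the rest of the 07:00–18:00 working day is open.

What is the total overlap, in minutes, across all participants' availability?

60 minutes

Yusuf free within 07:00–18:00: 10:00–13:00, 15:00–15:15.
Sven free within 07:00–18:00: 08:15–13:00, 15:00–18:00.
Callum free within 07:00–18:00: 09:30–11:00, 15:30–17:15.
Yusuf ∩ Sven: 10:00–13:00, 15:00–15:15.
Yusuf ∩ Sven ∩ Callum: 10:00–11:00.
Total common minutes: 60.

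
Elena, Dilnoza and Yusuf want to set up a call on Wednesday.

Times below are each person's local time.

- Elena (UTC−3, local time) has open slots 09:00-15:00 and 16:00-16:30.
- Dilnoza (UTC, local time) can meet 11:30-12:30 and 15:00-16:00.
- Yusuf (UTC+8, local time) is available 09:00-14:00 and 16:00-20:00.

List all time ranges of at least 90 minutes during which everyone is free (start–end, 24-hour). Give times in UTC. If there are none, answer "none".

Elena → UTC: 12:00–18:00, 19:00–19:30.
Dilnoza → UTC: 11:30–12:30, 15:00–16:00.
Yusuf → UTC: 01:00–06:00, 08:00–12:00.
Elena ∩ Dilnoza: 12:00–12:30, 15:00–16:00.
Elena ∩ Dilnoza ∩ Yusuf: (none).
Windows ≥ 90 min: (none).

none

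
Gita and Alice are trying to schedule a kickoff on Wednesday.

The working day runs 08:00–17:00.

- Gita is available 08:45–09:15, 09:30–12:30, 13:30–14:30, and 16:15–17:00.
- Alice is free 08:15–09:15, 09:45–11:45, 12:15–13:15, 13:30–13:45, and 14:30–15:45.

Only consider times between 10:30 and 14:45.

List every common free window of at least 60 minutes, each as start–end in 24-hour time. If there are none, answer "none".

Gita ∩ Alice: 08:45–09:15, 09:45–11:45, 12:15–12:30, 13:30–13:45.
Restricted to 10:30–14:45: 10:30–11:45, 12:15–12:30, 13:30–13:45.
Windows ≥ 60 min: 10:30–11:45.

10:30–11:45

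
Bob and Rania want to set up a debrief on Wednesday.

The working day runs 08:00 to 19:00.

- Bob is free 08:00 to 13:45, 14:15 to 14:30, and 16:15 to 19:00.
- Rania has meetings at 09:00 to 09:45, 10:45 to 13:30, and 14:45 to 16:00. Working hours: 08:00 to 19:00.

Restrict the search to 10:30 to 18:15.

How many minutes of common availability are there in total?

165 minutes

Rania free within 08:00–19:00: 08:00–09:00, 09:45–10:45, 13:30–14:45, 16:00–19:00.
Bob ∩ Rania: 08:00–09:00, 09:45–10:45, 13:30–13:45, 14:15–14:30, 16:15–19:00.
Restricted to 10:30–18:15: 10:30–10:45, 13:30–13:45, 14:15–14:30, 16:15–18:15.
Total common minutes: 15 + 15 + 15 + 120 = 165.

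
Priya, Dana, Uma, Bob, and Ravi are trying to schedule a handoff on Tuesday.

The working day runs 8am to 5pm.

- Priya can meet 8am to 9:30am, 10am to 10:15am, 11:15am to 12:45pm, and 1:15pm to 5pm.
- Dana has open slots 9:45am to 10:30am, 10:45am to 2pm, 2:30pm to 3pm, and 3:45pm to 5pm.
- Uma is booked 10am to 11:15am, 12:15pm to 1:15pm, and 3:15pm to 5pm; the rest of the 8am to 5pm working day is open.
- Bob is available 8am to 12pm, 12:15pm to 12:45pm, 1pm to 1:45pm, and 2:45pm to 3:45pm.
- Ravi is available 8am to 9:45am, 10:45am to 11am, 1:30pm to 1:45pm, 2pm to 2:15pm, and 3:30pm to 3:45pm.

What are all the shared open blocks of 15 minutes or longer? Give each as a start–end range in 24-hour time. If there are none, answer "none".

Uma free within 08:00–17:00: 08:00–10:00, 11:15–12:15, 13:15–15:15.
Priya ∩ Dana: 10:00–10:15, 11:15–12:45, 13:15–14:00, 14:30–15:00, 15:45–17:00.
Priya ∩ Dana ∩ Uma: 11:15–12:15, 13:15–14:00, 14:30–15:00.
Priya ∩ Dana ∩ Uma ∩ Bob: 11:15–12:00, 13:15–13:45, 14:45–15:00.
Priya ∩ Dana ∩ Uma ∩ Bob ∩ Ravi: 13:30–13:45.
Windows ≥ 15 min: 13:30–13:45.

13:30–13:45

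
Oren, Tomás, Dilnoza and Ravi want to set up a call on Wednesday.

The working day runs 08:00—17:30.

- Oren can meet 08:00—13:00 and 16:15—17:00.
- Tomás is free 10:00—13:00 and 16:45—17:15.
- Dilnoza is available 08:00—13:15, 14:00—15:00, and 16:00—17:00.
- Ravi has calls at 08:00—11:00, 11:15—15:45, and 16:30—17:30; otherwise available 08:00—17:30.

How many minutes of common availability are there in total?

Ravi free within 08:00–17:30: 11:00–11:15, 15:45–16:30.
Oren ∩ Tomás: 10:00–13:00, 16:45–17:00.
Oren ∩ Tomás ∩ Dilnoza: 10:00–13:00, 16:45–17:00.
Oren ∩ Tomás ∩ Dilnoza ∩ Ravi: 11:00–11:15.
Total common minutes: 15.

15 minutes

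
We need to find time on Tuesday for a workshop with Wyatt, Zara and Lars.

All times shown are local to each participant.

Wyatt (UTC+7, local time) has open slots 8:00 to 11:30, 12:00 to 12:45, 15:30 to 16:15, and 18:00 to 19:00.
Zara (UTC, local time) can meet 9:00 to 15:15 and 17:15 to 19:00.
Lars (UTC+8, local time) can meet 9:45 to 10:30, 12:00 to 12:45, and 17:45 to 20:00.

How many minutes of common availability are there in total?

60 minutes

Wyatt → UTC: 01:00–04:30, 05:00–05:45, 08:30–09:15, 11:00–12:00.
Zara → UTC: 09:00–15:15, 17:15–19:00.
Lars → UTC: 01:45–02:30, 04:00–04:45, 09:45–12:00.
Wyatt ∩ Zara: 09:00–09:15, 11:00–12:00.
Wyatt ∩ Zara ∩ Lars: 11:00–12:00.
Total common minutes: 60.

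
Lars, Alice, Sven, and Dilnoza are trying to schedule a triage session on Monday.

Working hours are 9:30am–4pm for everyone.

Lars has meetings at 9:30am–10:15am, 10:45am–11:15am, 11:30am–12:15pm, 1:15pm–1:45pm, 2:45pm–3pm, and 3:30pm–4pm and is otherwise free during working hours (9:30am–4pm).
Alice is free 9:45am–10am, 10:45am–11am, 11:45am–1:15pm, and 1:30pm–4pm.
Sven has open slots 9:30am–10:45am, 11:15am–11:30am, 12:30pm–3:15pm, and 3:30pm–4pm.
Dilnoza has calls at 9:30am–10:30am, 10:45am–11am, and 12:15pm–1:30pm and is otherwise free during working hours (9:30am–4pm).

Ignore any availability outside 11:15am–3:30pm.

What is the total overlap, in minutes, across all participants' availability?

Lars free within 09:30–16:00: 10:15–10:45, 11:15–11:30, 12:15–13:15, 13:45–14:45, 15:00–15:30.
Dilnoza free within 09:30–16:00: 10:30–10:45, 11:00–12:15, 13:30–16:00.
Lars ∩ Alice: 12:15–13:15, 13:45–14:45, 15:00–15:30.
Lars ∩ Alice ∩ Sven: 12:30–13:15, 13:45–14:45, 15:00–15:15.
Lars ∩ Alice ∩ Sven ∩ Dilnoza: 13:45–14:45, 15:00–15:15.
Restricted to 11:15–15:30: 13:45–14:45, 15:00–15:15.
Total common minutes: 60 + 15 = 75.

75 minutes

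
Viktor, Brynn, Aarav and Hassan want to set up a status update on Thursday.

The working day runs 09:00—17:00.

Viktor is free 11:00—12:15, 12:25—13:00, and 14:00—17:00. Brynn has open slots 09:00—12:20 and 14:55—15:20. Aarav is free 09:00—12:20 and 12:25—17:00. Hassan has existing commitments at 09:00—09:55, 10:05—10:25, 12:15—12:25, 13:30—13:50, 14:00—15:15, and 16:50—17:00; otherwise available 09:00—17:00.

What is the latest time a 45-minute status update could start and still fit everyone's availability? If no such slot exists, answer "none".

Hassan free within 09:00–17:00: 09:55–10:05, 10:25–12:15, 12:25–13:30, 13:50–14:00, 15:15–16:50.
Viktor ∩ Brynn: 11:00–12:15, 14:55–15:20.
Viktor ∩ Brynn ∩ Aarav: 11:00–12:15, 14:55–15:20.
Viktor ∩ Brynn ∩ Aarav ∩ Hassan: 11:00–12:15, 15:15–15:20.
Windows ≥ 45 min: 11:00–12:15.
Latest start in the last window 11:00–12:15 is 12:15 − 45 min = 11:30.

11:30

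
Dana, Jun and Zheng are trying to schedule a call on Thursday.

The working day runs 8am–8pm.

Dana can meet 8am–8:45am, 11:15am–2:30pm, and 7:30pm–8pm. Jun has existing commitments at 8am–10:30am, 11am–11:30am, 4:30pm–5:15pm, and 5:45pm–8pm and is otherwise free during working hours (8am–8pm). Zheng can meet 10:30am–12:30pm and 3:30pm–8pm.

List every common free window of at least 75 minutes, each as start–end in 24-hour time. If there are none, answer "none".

Jun free within 08:00–20:00: 10:30–11:00, 11:30–16:30, 17:15–17:45.
Dana ∩ Jun: 11:30–14:30.
Dana ∩ Jun ∩ Zheng: 11:30–12:30.
Windows ≥ 75 min: (none).

none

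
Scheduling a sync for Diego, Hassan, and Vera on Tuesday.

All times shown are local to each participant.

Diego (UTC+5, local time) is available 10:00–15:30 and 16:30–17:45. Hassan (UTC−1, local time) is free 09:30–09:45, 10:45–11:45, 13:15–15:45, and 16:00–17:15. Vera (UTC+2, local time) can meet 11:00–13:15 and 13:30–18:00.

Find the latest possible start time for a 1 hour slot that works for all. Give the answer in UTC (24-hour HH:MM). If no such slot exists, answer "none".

Diego → UTC: 05:00–10:30, 11:30–12:45.
Hassan → UTC: 10:30–10:45, 11:45–12:45, 14:15–16:45, 17:00–18:15.
Vera → UTC: 09:00–11:15, 11:30–16:00.
Diego ∩ Hassan: 11:45–12:45.
Diego ∩ Hassan ∩ Vera: 11:45–12:45.
Windows ≥ 60 min: 11:45–12:45.
Latest start in the last window 11:45–12:45 is 12:45 − 60 min = 11:45.

11:45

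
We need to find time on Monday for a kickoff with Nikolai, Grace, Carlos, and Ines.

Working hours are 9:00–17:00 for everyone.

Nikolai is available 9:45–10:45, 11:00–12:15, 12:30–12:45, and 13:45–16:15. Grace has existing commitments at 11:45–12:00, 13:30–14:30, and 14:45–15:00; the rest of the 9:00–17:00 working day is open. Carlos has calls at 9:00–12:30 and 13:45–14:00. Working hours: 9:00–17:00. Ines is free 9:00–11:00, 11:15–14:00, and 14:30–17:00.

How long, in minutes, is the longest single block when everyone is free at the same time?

Grace free within 09:00–17:00: 09:00–11:45, 12:00–13:30, 14:30–14:45, 15:00–17:00.
Carlos free within 09:00–17:00: 12:30–13:45, 14:00–17:00.
Nikolai ∩ Grace: 09:45–10:45, 11:00–11:45, 12:00–12:15, 12:30–12:45, 14:30–14:45, 15:00–16:15.
Nikolai ∩ Grace ∩ Carlos: 12:30–12:45, 14:30–14:45, 15:00–16:15.
Nikolai ∩ Grace ∩ Carlos ∩ Ines: 12:30–12:45, 14:30–14:45, 15:00–16:15.
Common window lengths: 15, 15, 75 min; longest is 75.

75 minutes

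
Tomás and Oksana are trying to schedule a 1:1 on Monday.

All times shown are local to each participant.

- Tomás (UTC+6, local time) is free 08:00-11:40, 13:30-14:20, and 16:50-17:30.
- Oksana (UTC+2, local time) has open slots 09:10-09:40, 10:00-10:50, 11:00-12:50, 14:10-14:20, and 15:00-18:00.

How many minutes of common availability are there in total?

Tomás → UTC: 02:00–05:40, 07:30–08:20, 10:50–11:30.
Oksana → UTC: 07:10–07:40, 08:00–08:50, 09:00–10:50, 12:10–12:20, 13:00–16:00.
Tomás ∩ Oksana: 07:30–07:40, 08:00–08:20.
Total common minutes: 10 + 20 = 30.

30 minutes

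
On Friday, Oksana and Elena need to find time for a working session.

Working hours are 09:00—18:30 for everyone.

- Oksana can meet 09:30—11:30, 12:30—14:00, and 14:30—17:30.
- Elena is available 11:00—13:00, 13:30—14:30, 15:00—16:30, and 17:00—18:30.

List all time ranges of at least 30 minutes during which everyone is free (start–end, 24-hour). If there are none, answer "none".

11:00–11:30, 12:30–13:00, 13:30–14:00, 15:00–16:30, 17:00–17:30

Oksana ∩ Elena: 11:00–11:30, 12:30–13:00, 13:30–14:00, 15:00–16:30, 17:00–17:30.
Windows ≥ 30 min: 11:00–11:30, 12:30–13:00, 13:30–14:00, 15:00–16:30, 17:00–17:30.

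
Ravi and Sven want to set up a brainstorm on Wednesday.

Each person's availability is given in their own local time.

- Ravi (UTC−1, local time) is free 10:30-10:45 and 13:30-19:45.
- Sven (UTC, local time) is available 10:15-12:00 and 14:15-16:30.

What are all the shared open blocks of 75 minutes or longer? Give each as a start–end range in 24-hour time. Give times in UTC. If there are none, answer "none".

14:30–16:30

Ravi → UTC: 11:30–11:45, 14:30–20:45.
Sven → UTC: 10:15–12:00, 14:15–16:30.
Ravi ∩ Sven: 11:30–11:45, 14:30–16:30.
Windows ≥ 75 min: 14:30–16:30.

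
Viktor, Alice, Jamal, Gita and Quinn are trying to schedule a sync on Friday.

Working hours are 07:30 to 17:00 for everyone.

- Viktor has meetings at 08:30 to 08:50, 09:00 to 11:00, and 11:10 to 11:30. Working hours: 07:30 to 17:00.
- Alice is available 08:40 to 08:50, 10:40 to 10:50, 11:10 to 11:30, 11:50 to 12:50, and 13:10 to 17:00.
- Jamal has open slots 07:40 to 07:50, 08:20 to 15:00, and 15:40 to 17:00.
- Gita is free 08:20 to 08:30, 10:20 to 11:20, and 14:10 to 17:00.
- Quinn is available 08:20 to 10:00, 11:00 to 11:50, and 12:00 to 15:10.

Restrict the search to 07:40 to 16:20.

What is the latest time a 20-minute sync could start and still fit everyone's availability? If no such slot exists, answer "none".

14:40

Viktor free within 07:30–17:00: 07:30–08:30, 08:50–09:00, 11:00–11:10, 11:30–17:00.
Viktor ∩ Alice: 11:50–12:50, 13:10–17:00.
Viktor ∩ Alice ∩ Jamal: 11:50–12:50, 13:10–15:00, 15:40–17:00.
Viktor ∩ Alice ∩ Jamal ∩ Gita: 14:10–15:00, 15:40–17:00.
Viktor ∩ Alice ∩ Jamal ∩ Gita ∩ Quinn: 14:10–15:00.
Restricted to 07:40–16:20: 14:10–15:00.
Windows ≥ 20 min: 14:10–15:00.
Latest start in the last window 14:10–15:00 is 15:00 − 20 min = 14:40.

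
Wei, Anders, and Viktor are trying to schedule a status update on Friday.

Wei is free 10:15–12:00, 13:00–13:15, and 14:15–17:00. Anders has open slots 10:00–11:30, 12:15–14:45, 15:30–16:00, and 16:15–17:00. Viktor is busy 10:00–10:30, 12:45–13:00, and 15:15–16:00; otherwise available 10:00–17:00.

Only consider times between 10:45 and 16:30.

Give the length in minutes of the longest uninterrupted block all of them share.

Viktor free within 10:00–17:00: 10:30–12:45, 13:00–15:15, 16:00–17:00.
Wei ∩ Anders: 10:15–11:30, 13:00–13:15, 14:15–14:45, 15:30–16:00, 16:15–17:00.
Wei ∩ Anders ∩ Viktor: 10:30–11:30, 13:00–13:15, 14:15–14:45, 16:15–17:00.
Restricted to 10:45–16:30: 10:45–11:30, 13:00–13:15, 14:15–14:45, 16:15–16:30.
Common window lengths: 45, 15, 30, 15 min; longest is 45.

45 minutes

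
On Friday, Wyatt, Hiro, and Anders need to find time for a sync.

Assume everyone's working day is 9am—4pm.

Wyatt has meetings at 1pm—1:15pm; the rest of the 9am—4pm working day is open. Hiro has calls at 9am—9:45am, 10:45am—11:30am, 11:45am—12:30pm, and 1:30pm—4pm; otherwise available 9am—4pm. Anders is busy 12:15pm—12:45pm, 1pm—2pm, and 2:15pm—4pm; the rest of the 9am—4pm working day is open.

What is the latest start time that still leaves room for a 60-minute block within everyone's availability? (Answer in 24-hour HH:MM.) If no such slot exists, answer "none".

09:45

Wyatt free within 09:00–16:00: 09:00–13:00, 13:15–16:00.
Hiro free within 09:00–16:00: 09:45–10:45, 11:30–11:45, 12:30–13:30.
Anders free within 09:00–16:00: 09:00–12:15, 12:45–13:00, 14:00–14:15.
Wyatt ∩ Hiro: 09:45–10:45, 11:30–11:45, 12:30–13:00, 13:15–13:30.
Wyatt ∩ Hiro ∩ Anders: 09:45–10:45, 11:30–11:45, 12:45–13:00.
Windows ≥ 60 min: 09:45–10:45.
Latest start in the last window 09:45–10:45 is 10:45 − 60 min = 09:45.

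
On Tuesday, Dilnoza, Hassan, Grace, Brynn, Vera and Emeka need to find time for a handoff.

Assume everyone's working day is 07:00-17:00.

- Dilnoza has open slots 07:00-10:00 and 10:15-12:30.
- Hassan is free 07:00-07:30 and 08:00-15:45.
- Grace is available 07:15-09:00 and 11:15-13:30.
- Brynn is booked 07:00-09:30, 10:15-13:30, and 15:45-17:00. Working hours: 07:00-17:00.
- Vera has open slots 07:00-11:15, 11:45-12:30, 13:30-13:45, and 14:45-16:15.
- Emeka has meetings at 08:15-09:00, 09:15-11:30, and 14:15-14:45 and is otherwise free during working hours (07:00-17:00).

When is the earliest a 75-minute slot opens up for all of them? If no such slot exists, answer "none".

Brynn free within 07:00–17:00: 09:30–10:15, 13:30–15:45.
Emeka free within 07:00–17:00: 07:00–08:15, 09:00–09:15, 11:30–14:15, 14:45–17:00.
Dilnoza ∩ Hassan: 07:00–07:30, 08:00–10:00, 10:15–12:30.
Dilnoza ∩ Hassan ∩ Grace: 07:15–07:30, 08:00–09:00, 11:15–12:30.
Dilnoza ∩ Hassan ∩ Grace ∩ Brynn: (none).
Dilnoza ∩ Hassan ∩ Grace ∩ Brynn ∩ Vera: (none).
Dilnoza ∩ Hassan ∩ Grace ∩ Brynn ∩ Vera ∩ Emeka: (none).
Windows ≥ 75 min: (none).

none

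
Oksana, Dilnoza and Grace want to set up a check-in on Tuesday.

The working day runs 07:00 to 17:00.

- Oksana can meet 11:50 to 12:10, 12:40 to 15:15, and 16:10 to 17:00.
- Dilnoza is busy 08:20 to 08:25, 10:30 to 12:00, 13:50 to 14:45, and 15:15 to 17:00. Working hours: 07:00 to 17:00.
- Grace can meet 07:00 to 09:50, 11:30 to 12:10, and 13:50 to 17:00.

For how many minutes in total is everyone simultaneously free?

40 minutes

Dilnoza free within 07:00–17:00: 07:00–08:20, 08:25–10:30, 12:00–13:50, 14:45–15:15.
Oksana ∩ Dilnoza: 12:00–12:10, 12:40–13:50, 14:45–15:15.
Oksana ∩ Dilnoza ∩ Grace: 12:00–12:10, 14:45–15:15.
Total common minutes: 10 + 30 = 40.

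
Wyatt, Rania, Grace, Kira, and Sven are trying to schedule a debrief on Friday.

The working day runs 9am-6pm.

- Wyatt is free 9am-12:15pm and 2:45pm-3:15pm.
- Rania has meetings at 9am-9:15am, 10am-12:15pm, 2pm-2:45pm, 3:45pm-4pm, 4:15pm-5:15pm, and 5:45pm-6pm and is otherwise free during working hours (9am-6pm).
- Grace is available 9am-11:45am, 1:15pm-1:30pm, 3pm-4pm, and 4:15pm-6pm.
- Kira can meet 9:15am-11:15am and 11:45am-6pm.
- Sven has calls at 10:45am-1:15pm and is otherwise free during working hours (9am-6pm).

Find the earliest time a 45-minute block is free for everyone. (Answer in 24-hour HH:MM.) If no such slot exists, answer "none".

09:15

Rania free within 09:00–18:00: 09:15–10:00, 12:15–14:00, 14:45–15:45, 16:00–16:15, 17:15–17:45.
Sven free within 09:00–18:00: 09:00–10:45, 13:15–18:00.
Wyatt ∩ Rania: 09:15–10:00, 14:45–15:15.
Wyatt ∩ Rania ∩ Grace: 09:15–10:00, 15:00–15:15.
Wyatt ∩ Rania ∩ Grace ∩ Kira: 09:15–10:00, 15:00–15:15.
Wyatt ∩ Rania ∩ Grace ∩ Kira ∩ Sven: 09:15–10:00, 15:00–15:15.
Windows ≥ 45 min: 09:15–10:00.
Earliest such window starts at 09:15.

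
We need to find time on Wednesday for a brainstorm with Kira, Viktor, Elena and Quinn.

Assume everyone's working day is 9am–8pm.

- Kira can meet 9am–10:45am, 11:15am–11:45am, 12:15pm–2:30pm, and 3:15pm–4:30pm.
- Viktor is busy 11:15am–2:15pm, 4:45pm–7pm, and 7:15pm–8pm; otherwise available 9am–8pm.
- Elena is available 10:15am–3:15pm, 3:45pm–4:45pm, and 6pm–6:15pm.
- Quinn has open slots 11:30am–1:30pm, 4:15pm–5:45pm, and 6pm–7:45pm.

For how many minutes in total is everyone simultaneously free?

Viktor free within 09:00–20:00: 09:00–11:15, 14:15–16:45, 19:00–19:15.
Kira ∩ Viktor: 09:00–10:45, 14:15–14:30, 15:15–16:30.
Kira ∩ Viktor ∩ Elena: 10:15–10:45, 14:15–14:30, 15:45–16:30.
Kira ∩ Viktor ∩ Elena ∩ Quinn: 16:15–16:30.
Total common minutes: 15.

15 minutes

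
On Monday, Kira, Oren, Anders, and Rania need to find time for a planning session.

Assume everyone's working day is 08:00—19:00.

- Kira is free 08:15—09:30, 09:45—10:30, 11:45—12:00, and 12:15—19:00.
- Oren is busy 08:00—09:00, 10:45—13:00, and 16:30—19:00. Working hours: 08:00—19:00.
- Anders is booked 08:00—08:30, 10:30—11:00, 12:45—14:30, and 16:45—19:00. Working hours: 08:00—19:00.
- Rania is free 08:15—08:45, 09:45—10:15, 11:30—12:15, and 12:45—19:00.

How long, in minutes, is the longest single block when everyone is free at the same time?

120 minutes

Oren free within 08:00–19:00: 09:00–10:45, 13:00–16:30.
Anders free within 08:00–19:00: 08:30–10:30, 11:00–12:45, 14:30–16:45.
Kira ∩ Oren: 09:00–09:30, 09:45–10:30, 13:00–16:30.
Kira ∩ Oren ∩ Anders: 09:00–09:30, 09:45–10:30, 14:30–16:30.
Kira ∩ Oren ∩ Anders ∩ Rania: 09:45–10:15, 14:30–16:30.
Common window lengths: 30, 120 min; longest is 120.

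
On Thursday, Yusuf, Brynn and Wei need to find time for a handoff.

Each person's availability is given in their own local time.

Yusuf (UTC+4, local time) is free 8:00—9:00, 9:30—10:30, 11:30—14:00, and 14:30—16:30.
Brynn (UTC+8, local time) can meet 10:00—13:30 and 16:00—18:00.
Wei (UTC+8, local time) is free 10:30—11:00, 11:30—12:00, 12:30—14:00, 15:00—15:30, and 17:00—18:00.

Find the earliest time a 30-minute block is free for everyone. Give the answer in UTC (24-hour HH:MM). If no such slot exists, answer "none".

Yusuf → UTC: 04:00–05:00, 05:30–06:30, 07:30–10:00, 10:30–12:30.
Brynn → UTC: 02:00–05:30, 08:00–10:00.
Wei → UTC: 02:30–03:00, 03:30–04:00, 04:30–06:00, 07:00–07:30, 09:00–10:00.
Yusuf ∩ Brynn: 04:00–05:00, 08:00–10:00.
Yusuf ∩ Brynn ∩ Wei: 04:30–05:00, 09:00–10:00.
Windows ≥ 30 min: 04:30–05:00, 09:00–10:00.
Earliest such window starts at 04:30.

04:30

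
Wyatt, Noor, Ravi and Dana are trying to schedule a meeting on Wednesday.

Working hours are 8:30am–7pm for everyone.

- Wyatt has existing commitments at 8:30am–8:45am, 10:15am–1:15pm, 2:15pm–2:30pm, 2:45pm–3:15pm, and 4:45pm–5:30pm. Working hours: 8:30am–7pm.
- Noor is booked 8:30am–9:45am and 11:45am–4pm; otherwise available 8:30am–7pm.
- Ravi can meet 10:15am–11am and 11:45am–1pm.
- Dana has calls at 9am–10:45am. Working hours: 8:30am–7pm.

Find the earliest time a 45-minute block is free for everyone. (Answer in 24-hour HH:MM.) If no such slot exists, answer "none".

Wyatt free within 08:30–19:00: 08:45–10:15, 13:15–14:15, 14:30–14:45, 15:15–16:45, 17:30–19:00.
Noor free within 08:30–19:00: 09:45–11:45, 16:00–19:00.
Dana free within 08:30–19:00: 08:30–09:00, 10:45–19:00.
Wyatt ∩ Noor: 09:45–10:15, 16:00–16:45, 17:30–19:00.
Wyatt ∩ Noor ∩ Ravi: (none).
Wyatt ∩ Noor ∩ Ravi ∩ Dana: (none).
Windows ≥ 45 min: (none).

none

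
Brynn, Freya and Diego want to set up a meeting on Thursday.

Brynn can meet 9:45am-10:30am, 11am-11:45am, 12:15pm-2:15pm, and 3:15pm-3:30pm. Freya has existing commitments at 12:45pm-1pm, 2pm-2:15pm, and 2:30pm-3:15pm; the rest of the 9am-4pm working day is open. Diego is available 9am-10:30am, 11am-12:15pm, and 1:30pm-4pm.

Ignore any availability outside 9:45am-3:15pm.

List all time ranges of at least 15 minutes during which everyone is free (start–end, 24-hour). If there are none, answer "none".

09:45–10:30, 11:00–11:45, 13:30–14:00

Freya free within 09:00–16:00: 09:00–12:45, 13:00–14:00, 14:15–14:30, 15:15–16:00.
Brynn ∩ Freya: 09:45–10:30, 11:00–11:45, 12:15–12:45, 13:00–14:00, 15:15–15:30.
Brynn ∩ Freya ∩ Diego: 09:45–10:30, 11:00–11:45, 13:30–14:00, 15:15–15:30.
Restricted to 09:45–15:15: 09:45–10:30, 11:00–11:45, 13:30–14:00.
Windows ≥ 15 min: 09:45–10:30, 11:00–11:45, 13:30–14:00.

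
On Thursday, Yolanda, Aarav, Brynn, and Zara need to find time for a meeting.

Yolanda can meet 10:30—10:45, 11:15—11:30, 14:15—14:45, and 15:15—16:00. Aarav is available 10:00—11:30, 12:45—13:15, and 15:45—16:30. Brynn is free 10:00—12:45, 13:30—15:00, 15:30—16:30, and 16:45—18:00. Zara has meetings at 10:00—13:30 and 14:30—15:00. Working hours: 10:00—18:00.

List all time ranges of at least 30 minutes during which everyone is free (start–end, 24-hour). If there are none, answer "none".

Zara free within 10:00–18:00: 13:30–14:30, 15:00–18:00.
Yolanda ∩ Aarav: 10:30–10:45, 11:15–11:30, 15:45–16:00.
Yolanda ∩ Aarav ∩ Brynn: 10:30–10:45, 11:15–11:30, 15:45–16:00.
Yolanda ∩ Aarav ∩ Brynn ∩ Zara: 15:45–16:00.
Windows ≥ 30 min: (none).

none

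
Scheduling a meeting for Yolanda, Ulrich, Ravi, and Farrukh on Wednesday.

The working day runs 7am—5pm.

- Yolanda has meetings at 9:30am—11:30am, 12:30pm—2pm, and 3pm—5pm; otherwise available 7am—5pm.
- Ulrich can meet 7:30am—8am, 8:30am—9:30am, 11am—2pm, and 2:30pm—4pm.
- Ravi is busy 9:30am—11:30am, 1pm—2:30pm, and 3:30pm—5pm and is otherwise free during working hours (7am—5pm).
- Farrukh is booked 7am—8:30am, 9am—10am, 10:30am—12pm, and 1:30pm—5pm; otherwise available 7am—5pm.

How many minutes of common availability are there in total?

60 minutes

Yolanda free within 07:00–17:00: 07:00–09:30, 11:30–12:30, 14:00–15:00.
Ravi free within 07:00–17:00: 07:00–09:30, 11:30–13:00, 14:30–15:30.
Farrukh free within 07:00–17:00: 08:30–09:00, 10:00–10:30, 12:00–13:30.
Yolanda ∩ Ulrich: 07:30–08:00, 08:30–09:30, 11:30–12:30, 14:30–15:00.
Yolanda ∩ Ulrich ∩ Ravi: 07:30–08:00, 08:30–09:30, 11:30–12:30, 14:30–15:00.
Yolanda ∩ Ulrich ∩ Ravi ∩ Farrukh: 08:30–09:00, 12:00–12:30.
Total common minutes: 30 + 30 = 60.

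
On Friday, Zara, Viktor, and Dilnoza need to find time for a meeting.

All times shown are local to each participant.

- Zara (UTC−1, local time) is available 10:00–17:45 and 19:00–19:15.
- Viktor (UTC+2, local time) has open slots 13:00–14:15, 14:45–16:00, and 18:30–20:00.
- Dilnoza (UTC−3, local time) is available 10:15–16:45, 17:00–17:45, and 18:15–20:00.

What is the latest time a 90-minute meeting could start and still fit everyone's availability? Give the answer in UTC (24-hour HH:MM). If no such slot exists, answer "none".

16:30

Zara → UTC: 11:00–18:45, 20:00–20:15.
Viktor → UTC: 11:00–12:15, 12:45–14:00, 16:30–18:00.
Dilnoza → UTC: 13:15–19:45, 20:00–20:45, 21:15–23:00.
Zara ∩ Viktor: 11:00–12:15, 12:45–14:00, 16:30–18:00.
Zara ∩ Viktor ∩ Dilnoza: 13:15–14:00, 16:30–18:00.
Windows ≥ 90 min: 16:30–18:00.
Latest start in the last window 16:30–18:00 is 18:00 − 90 min = 16:30.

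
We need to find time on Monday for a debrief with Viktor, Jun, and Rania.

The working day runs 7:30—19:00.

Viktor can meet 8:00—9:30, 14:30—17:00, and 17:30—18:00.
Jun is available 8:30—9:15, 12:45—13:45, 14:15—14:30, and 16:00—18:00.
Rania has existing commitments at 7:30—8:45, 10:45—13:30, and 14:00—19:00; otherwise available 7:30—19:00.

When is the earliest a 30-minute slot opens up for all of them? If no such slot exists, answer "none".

08:45

Rania free within 07:30–19:00: 08:45–10:45, 13:30–14:00.
Viktor ∩ Jun: 08:30–09:15, 16:00–17:00, 17:30–18:00.
Viktor ∩ Jun ∩ Rania: 08:45–09:15.
Windows ≥ 30 min: 08:45–09:15.
Earliest such window starts at 08:45.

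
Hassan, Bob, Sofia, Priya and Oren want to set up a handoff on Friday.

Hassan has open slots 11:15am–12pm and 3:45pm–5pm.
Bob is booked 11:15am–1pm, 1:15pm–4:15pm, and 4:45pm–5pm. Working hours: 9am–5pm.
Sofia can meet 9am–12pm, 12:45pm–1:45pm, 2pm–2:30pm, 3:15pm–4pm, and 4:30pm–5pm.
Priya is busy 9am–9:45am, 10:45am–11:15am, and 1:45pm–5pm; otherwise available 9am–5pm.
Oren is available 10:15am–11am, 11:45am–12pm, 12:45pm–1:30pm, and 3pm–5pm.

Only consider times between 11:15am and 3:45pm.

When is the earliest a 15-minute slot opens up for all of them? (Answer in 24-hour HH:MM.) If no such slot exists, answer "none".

none

Bob free within 09:00–17:00: 09:00–11:15, 13:00–13:15, 16:15–16:45.
Priya free within 09:00–17:00: 09:45–10:45, 11:15–13:45.
Hassan ∩ Bob: 16:15–16:45.
Hassan ∩ Bob ∩ Sofia: 16:30–16:45.
Hassan ∩ Bob ∩ Sofia ∩ Priya: (none).
Hassan ∩ Bob ∩ Sofia ∩ Priya ∩ Oren: (none).
Restricted to 11:15–15:45: (none).
Windows ≥ 15 min: (none).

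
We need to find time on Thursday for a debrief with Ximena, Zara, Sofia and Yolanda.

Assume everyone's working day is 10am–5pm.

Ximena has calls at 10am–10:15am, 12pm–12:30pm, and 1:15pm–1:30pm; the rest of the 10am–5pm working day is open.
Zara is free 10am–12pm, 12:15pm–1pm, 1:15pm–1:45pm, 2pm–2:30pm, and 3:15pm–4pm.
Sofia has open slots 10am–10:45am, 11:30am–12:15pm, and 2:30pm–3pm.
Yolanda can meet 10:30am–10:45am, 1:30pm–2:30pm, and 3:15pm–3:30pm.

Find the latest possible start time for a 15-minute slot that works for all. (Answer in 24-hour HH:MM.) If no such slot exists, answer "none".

Ximena free within 10:00–17:00: 10:15–12:00, 12:30–13:15, 13:30–17:00.
Ximena ∩ Zara: 10:15–12:00, 12:30–13:00, 13:30–13:45, 14:00–14:30, 15:15–16:00.
Ximena ∩ Zara ∩ Sofia: 10:15–10:45, 11:30–12:00.
Ximena ∩ Zara ∩ Sofia ∩ Yolanda: 10:30–10:45.
Windows ≥ 15 min: 10:30–10:45.
Latest start in the last window 10:30–10:45 is 10:45 − 15 min = 10:30.

10:30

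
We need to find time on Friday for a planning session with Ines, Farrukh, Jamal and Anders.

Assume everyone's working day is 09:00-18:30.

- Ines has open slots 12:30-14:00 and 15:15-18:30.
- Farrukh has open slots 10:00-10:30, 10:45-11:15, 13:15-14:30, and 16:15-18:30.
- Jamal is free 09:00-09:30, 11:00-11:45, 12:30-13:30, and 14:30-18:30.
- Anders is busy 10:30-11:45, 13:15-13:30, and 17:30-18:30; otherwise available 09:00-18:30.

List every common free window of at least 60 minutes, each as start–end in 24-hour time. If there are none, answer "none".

Anders free within 09:00–18:30: 09:00–10:30, 11:45–13:15, 13:30–17:30.
Ines ∩ Farrukh: 13:15–14:00, 16:15–18:30.
Ines ∩ Farrukh ∩ Jamal: 13:15–13:30, 16:15–18:30.
Ines ∩ Farrukh ∩ Jamal ∩ Anders: 16:15–17:30.
Windows ≥ 60 min: 16:15–17:30.

16:15–17:30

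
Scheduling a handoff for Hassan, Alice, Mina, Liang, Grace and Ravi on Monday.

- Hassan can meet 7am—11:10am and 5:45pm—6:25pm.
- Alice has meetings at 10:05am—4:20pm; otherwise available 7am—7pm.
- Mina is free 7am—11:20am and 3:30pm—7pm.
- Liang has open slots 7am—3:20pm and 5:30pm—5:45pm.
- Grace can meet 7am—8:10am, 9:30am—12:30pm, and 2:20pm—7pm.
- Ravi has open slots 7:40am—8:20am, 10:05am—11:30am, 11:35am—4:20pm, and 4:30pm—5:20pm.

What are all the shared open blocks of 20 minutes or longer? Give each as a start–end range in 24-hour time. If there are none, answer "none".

Alice free within 07:00–19:00: 07:00–10:05, 16:20–19:00.
Hassan ∩ Alice: 07:00–10:05, 17:45–18:25.
Hassan ∩ Alice ∩ Mina: 07:00–10:05, 17:45–18:25.
Hassan ∩ Alice ∩ Mina ∩ Liang: 07:00–10:05.
Hassan ∩ Alice ∩ Mina ∩ Liang ∩ Grace: 07:00–08:10, 09:30–10:05.
Hassan ∩ Alice ∩ Mina ∩ Liang ∩ Grace ∩ Ravi: 07:40–08:10.
Windows ≥ 20 min: 07:40–08:10.

07:40–08:10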